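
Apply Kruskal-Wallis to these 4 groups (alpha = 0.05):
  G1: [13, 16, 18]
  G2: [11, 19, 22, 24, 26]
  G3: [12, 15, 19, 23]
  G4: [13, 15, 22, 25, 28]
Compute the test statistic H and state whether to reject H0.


Step 1: Combine all N = 17 observations and assign midranks.
sorted (value, group, rank): (11,G2,1), (12,G3,2), (13,G1,3.5), (13,G4,3.5), (15,G3,5.5), (15,G4,5.5), (16,G1,7), (18,G1,8), (19,G2,9.5), (19,G3,9.5), (22,G2,11.5), (22,G4,11.5), (23,G3,13), (24,G2,14), (25,G4,15), (26,G2,16), (28,G4,17)
Step 2: Sum ranks within each group.
R_1 = 18.5 (n_1 = 3)
R_2 = 52 (n_2 = 5)
R_3 = 30 (n_3 = 4)
R_4 = 52.5 (n_4 = 5)
Step 3: H = 12/(N(N+1)) * sum(R_i^2/n_i) - 3(N+1)
     = 12/(17*18) * (18.5^2/3 + 52^2/5 + 30^2/4 + 52.5^2/5) - 3*18
     = 0.039216 * 1431.13 - 54
     = 2.122876.
Step 4: Ties present; correction factor C = 1 - 24/(17^3 - 17) = 0.995098. Corrected H = 2.122876 / 0.995098 = 2.133333.
Step 5: Under H0, H ~ chi^2(3); p-value = 0.545199.
Step 6: alpha = 0.05. fail to reject H0.

H = 2.1333, df = 3, p = 0.545199, fail to reject H0.


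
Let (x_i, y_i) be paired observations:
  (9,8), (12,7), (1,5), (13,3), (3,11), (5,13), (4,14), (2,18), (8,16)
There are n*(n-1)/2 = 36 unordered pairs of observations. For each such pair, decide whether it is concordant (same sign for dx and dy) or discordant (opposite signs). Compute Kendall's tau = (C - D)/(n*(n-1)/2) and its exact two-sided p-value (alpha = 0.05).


Step 1: Enumerate the 36 unordered pairs (i,j) with i<j and classify each by sign(x_j-x_i) * sign(y_j-y_i).
  (1,2):dx=+3,dy=-1->D; (1,3):dx=-8,dy=-3->C; (1,4):dx=+4,dy=-5->D; (1,5):dx=-6,dy=+3->D
  (1,6):dx=-4,dy=+5->D; (1,7):dx=-5,dy=+6->D; (1,8):dx=-7,dy=+10->D; (1,9):dx=-1,dy=+8->D
  (2,3):dx=-11,dy=-2->C; (2,4):dx=+1,dy=-4->D; (2,5):dx=-9,dy=+4->D; (2,6):dx=-7,dy=+6->D
  (2,7):dx=-8,dy=+7->D; (2,8):dx=-10,dy=+11->D; (2,9):dx=-4,dy=+9->D; (3,4):dx=+12,dy=-2->D
  (3,5):dx=+2,dy=+6->C; (3,6):dx=+4,dy=+8->C; (3,7):dx=+3,dy=+9->C; (3,8):dx=+1,dy=+13->C
  (3,9):dx=+7,dy=+11->C; (4,5):dx=-10,dy=+8->D; (4,6):dx=-8,dy=+10->D; (4,7):dx=-9,dy=+11->D
  (4,8):dx=-11,dy=+15->D; (4,9):dx=-5,dy=+13->D; (5,6):dx=+2,dy=+2->C; (5,7):dx=+1,dy=+3->C
  (5,8):dx=-1,dy=+7->D; (5,9):dx=+5,dy=+5->C; (6,7):dx=-1,dy=+1->D; (6,8):dx=-3,dy=+5->D
  (6,9):dx=+3,dy=+3->C; (7,8):dx=-2,dy=+4->D; (7,9):dx=+4,dy=+2->C; (8,9):dx=+6,dy=-2->D
Step 2: C = 12, D = 24, total pairs = 36.
Step 3: tau = (C - D)/(n(n-1)/2) = (12 - 24)/36 = -0.333333.
Step 4: Exact two-sided p-value (enumerate n! = 362880 permutations of y under H0): p = 0.259518.
Step 5: alpha = 0.05. fail to reject H0.

tau_b = -0.3333 (C=12, D=24), p = 0.259518, fail to reject H0.


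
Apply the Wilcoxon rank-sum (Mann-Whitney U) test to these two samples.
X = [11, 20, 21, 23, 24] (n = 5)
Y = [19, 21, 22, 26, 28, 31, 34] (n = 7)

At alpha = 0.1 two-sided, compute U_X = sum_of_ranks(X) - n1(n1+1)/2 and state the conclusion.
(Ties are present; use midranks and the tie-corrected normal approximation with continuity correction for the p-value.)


Step 1: Combine and sort all 12 observations; assign midranks.
sorted (value, group): (11,X), (19,Y), (20,X), (21,X), (21,Y), (22,Y), (23,X), (24,X), (26,Y), (28,Y), (31,Y), (34,Y)
ranks: 11->1, 19->2, 20->3, 21->4.5, 21->4.5, 22->6, 23->7, 24->8, 26->9, 28->10, 31->11, 34->12
Step 2: Rank sum for X: R1 = 1 + 3 + 4.5 + 7 + 8 = 23.5.
Step 3: U_X = R1 - n1(n1+1)/2 = 23.5 - 5*6/2 = 23.5 - 15 = 8.5.
       U_Y = n1*n2 - U_X = 35 - 8.5 = 26.5.
Step 4: Ties are present, so use the tie-corrected normal approximation (with continuity correction) for the p-value.
Step 5: p-value = 0.166721; compare to alpha = 0.1. fail to reject H0.

U_X = 8.5, p = 0.166721, fail to reject H0 at alpha = 0.1.


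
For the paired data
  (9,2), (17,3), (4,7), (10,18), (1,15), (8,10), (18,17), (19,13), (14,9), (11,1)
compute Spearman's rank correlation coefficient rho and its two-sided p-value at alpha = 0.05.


Step 1: Rank x and y separately (midranks; no ties here).
rank(x): 9->4, 17->8, 4->2, 10->5, 1->1, 8->3, 18->9, 19->10, 14->7, 11->6
rank(y): 2->2, 3->3, 7->4, 18->10, 15->8, 10->6, 17->9, 13->7, 9->5, 1->1
Step 2: d_i = R_x(i) - R_y(i); compute d_i^2.
  (4-2)^2=4, (8-3)^2=25, (2-4)^2=4, (5-10)^2=25, (1-8)^2=49, (3-6)^2=9, (9-9)^2=0, (10-7)^2=9, (7-5)^2=4, (6-1)^2=25
sum(d^2) = 154.
Step 3: rho = 1 - 6*154 / (10*(10^2 - 1)) = 1 - 924/990 = 0.066667.
Step 4: Under H0, t = rho * sqrt((n-2)/(1-rho^2)) = 0.1890 ~ t(8).
Step 5: Two-sided p-value from the t-distribution with 8 df = 0.854813.
Step 6: alpha = 0.05. fail to reject H0.

rho = 0.0667, p = 0.854813, fail to reject H0 at alpha = 0.05.


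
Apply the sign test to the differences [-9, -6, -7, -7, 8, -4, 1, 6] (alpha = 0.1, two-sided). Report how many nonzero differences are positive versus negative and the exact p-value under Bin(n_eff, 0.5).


Step 1: Discard zero differences. Original n = 8; n_eff = number of nonzero differences = 8.
Nonzero differences (with sign): -9, -6, -7, -7, +8, -4, +1, +6
Step 2: Count signs: positive = 3, negative = 5.
Step 3: Under H0: P(positive) = 0.5, so the number of positives S ~ Bin(8, 0.5).
Step 4: Two-sided exact p-value = sum of Bin(8,0.5) probabilities at or below the observed probability = 0.726562.
Step 5: alpha = 0.1. fail to reject H0.

n_eff = 8, pos = 3, neg = 5, p = 0.726562, fail to reject H0.


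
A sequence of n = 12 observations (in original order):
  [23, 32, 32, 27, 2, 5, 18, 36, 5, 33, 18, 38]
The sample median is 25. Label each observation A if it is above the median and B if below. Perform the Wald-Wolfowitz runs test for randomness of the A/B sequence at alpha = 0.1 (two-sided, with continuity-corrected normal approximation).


Step 1: Compute median = 25; label A = above, B = below.
Labels in order: BAAABBBABABA  (n_A = 6, n_B = 6)
Step 2: Count runs R = 8.
Step 3: Under H0 (random ordering), E[R] = 2*n_A*n_B/(n_A+n_B) + 1 = 2*6*6/12 + 1 = 7.0000.
        Var[R] = 2*n_A*n_B*(2*n_A*n_B - n_A - n_B) / ((n_A+n_B)^2 * (n_A+n_B-1)) = 4320/1584 = 2.7273.
        SD[R] = 1.6514.
Step 4: Continuity-corrected z = (R - 0.5 - E[R]) / SD[R] = (8 - 0.5 - 7.0000) / 1.6514 = 0.3028.
Step 5: Two-sided p-value via normal approximation = 2*(1 - Phi(|z|)) = 0.762069.
Step 6: alpha = 0.1. fail to reject H0.

R = 8, z = 0.3028, p = 0.762069, fail to reject H0.


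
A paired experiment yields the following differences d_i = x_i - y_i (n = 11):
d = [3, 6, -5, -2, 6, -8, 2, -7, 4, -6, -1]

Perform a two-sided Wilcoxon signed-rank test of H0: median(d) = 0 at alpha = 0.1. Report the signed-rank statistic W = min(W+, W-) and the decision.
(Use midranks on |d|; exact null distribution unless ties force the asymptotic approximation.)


Step 1: Drop any zero differences (none here) and take |d_i|.
|d| = [3, 6, 5, 2, 6, 8, 2, 7, 4, 6, 1]
Step 2: Midrank |d_i| (ties get averaged ranks).
ranks: |3|->4, |6|->8, |5|->6, |2|->2.5, |6|->8, |8|->11, |2|->2.5, |7|->10, |4|->5, |6|->8, |1|->1
Step 3: Attach original signs; sum ranks with positive sign and with negative sign.
W+ = 4 + 8 + 8 + 2.5 + 5 = 27.5
W- = 6 + 2.5 + 11 + 10 + 8 + 1 = 38.5
(Check: W+ + W- = 66 should equal n(n+1)/2 = 66.)
Step 4: Test statistic W = min(W+, W-) = 27.5.
Step 5: Ties in |d|, so use the tie-corrected normal approximation.
        E[W] = n(n+1)/4 = 11*12/4 = 33.
        Tie groups: |d|=2 (t=2), |d|=6 (t=3); sum(t^3 - t) = 30.
        Var[W] = n(n+1)(2n+1)/24 - sum(t^3-t)/48 = 3036/24 - 30/48 = 125.875.
        z = (W - E[W]) / sqrt(Var[W]) = (27.5 - 33) / 11.2194 = -0.4902.
        Two-sided p = 2*Phi(z) = 0.623977.
Step 6: alpha = 0.1. fail to reject H0.

W+ = 27.5, W- = 38.5, W = min = 27.5, p = 0.623977, fail to reject H0.


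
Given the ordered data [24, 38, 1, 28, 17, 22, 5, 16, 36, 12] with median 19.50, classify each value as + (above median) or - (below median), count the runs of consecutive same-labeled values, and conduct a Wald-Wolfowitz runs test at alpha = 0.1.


Step 1: Compute median = 19.50; label A = above, B = below.
Labels in order: AABABABBAB  (n_A = 5, n_B = 5)
Step 2: Count runs R = 8.
Step 3: Under H0 (random ordering), E[R] = 2*n_A*n_B/(n_A+n_B) + 1 = 2*5*5/10 + 1 = 6.0000.
        Var[R] = 2*n_A*n_B*(2*n_A*n_B - n_A - n_B) / ((n_A+n_B)^2 * (n_A+n_B-1)) = 2000/900 = 2.2222.
        SD[R] = 1.4907.
Step 4: Continuity-corrected z = (R - 0.5 - E[R]) / SD[R] = (8 - 0.5 - 6.0000) / 1.4907 = 1.0062.
Step 5: Two-sided p-value via normal approximation = 2*(1 - Phi(|z|)) = 0.314305.
Step 6: alpha = 0.1. fail to reject H0.

R = 8, z = 1.0062, p = 0.314305, fail to reject H0.


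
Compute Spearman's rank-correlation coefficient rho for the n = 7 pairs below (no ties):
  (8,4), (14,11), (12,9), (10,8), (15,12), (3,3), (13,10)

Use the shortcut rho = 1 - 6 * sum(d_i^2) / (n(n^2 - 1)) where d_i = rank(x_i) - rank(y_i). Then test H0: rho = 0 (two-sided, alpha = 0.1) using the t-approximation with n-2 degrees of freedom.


Step 1: Rank x and y separately (midranks; no ties here).
rank(x): 8->2, 14->6, 12->4, 10->3, 15->7, 3->1, 13->5
rank(y): 4->2, 11->6, 9->4, 8->3, 12->7, 3->1, 10->5
Step 2: d_i = R_x(i) - R_y(i); compute d_i^2.
  (2-2)^2=0, (6-6)^2=0, (4-4)^2=0, (3-3)^2=0, (7-7)^2=0, (1-1)^2=0, (5-5)^2=0
sum(d^2) = 0.
Step 3: rho = 1 - 6*0 / (7*(7^2 - 1)) = 1 - 0/336 = 1.000000.
Step 5: Two-sided p-value from the t-distribution with 5 df = 0.000000.
Step 6: alpha = 0.1. reject H0.

rho = 1.0000, p = 0.000000, reject H0 at alpha = 0.1.


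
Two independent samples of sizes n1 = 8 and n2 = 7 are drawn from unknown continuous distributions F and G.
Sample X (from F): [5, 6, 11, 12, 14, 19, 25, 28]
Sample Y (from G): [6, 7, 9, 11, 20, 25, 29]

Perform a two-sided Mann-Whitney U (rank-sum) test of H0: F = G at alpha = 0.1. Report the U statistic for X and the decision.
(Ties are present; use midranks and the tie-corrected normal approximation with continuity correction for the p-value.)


Step 1: Combine and sort all 15 observations; assign midranks.
sorted (value, group): (5,X), (6,X), (6,Y), (7,Y), (9,Y), (11,X), (11,Y), (12,X), (14,X), (19,X), (20,Y), (25,X), (25,Y), (28,X), (29,Y)
ranks: 5->1, 6->2.5, 6->2.5, 7->4, 9->5, 11->6.5, 11->6.5, 12->8, 14->9, 19->10, 20->11, 25->12.5, 25->12.5, 28->14, 29->15
Step 2: Rank sum for X: R1 = 1 + 2.5 + 6.5 + 8 + 9 + 10 + 12.5 + 14 = 63.5.
Step 3: U_X = R1 - n1(n1+1)/2 = 63.5 - 8*9/2 = 63.5 - 36 = 27.5.
       U_Y = n1*n2 - U_X = 56 - 27.5 = 28.5.
Step 4: Ties are present, so use the tie-corrected normal approximation (with continuity correction) for the p-value.
Step 5: p-value = 1.000000; compare to alpha = 0.1. fail to reject H0.

U_X = 27.5, p = 1.000000, fail to reject H0 at alpha = 0.1.


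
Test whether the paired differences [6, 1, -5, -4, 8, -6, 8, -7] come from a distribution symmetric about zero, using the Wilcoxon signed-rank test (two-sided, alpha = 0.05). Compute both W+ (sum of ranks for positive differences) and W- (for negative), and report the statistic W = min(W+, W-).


Step 1: Drop any zero differences (none here) and take |d_i|.
|d| = [6, 1, 5, 4, 8, 6, 8, 7]
Step 2: Midrank |d_i| (ties get averaged ranks).
ranks: |6|->4.5, |1|->1, |5|->3, |4|->2, |8|->7.5, |6|->4.5, |8|->7.5, |7|->6
Step 3: Attach original signs; sum ranks with positive sign and with negative sign.
W+ = 4.5 + 1 + 7.5 + 7.5 = 20.5
W- = 3 + 2 + 4.5 + 6 = 15.5
(Check: W+ + W- = 36 should equal n(n+1)/2 = 36.)
Step 4: Test statistic W = min(W+, W-) = 15.5.
Step 5: Ties in |d|, so use the tie-corrected normal approximation.
        E[W] = n(n+1)/4 = 8*9/4 = 18.
        Tie groups: |d|=6 (t=2), |d|=8 (t=2); sum(t^3 - t) = 12.
        Var[W] = n(n+1)(2n+1)/24 - sum(t^3-t)/48 = 1224/24 - 12/48 = 50.75.
        z = (W - E[W]) / sqrt(Var[W]) = (15.5 - 18) / 7.1239 = -0.3509.
        Two-sided p = 2*Phi(z) = 0.725640.
Step 6: alpha = 0.05. fail to reject H0.

W+ = 20.5, W- = 15.5, W = min = 15.5, p = 0.725640, fail to reject H0.


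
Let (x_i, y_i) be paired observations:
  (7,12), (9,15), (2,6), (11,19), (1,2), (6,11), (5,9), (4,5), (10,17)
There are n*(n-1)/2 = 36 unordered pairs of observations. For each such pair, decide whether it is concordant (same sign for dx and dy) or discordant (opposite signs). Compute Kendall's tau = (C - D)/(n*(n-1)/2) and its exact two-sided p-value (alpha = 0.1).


Step 1: Enumerate the 36 unordered pairs (i,j) with i<j and classify each by sign(x_j-x_i) * sign(y_j-y_i).
  (1,2):dx=+2,dy=+3->C; (1,3):dx=-5,dy=-6->C; (1,4):dx=+4,dy=+7->C; (1,5):dx=-6,dy=-10->C
  (1,6):dx=-1,dy=-1->C; (1,7):dx=-2,dy=-3->C; (1,8):dx=-3,dy=-7->C; (1,9):dx=+3,dy=+5->C
  (2,3):dx=-7,dy=-9->C; (2,4):dx=+2,dy=+4->C; (2,5):dx=-8,dy=-13->C; (2,6):dx=-3,dy=-4->C
  (2,7):dx=-4,dy=-6->C; (2,8):dx=-5,dy=-10->C; (2,9):dx=+1,dy=+2->C; (3,4):dx=+9,dy=+13->C
  (3,5):dx=-1,dy=-4->C; (3,6):dx=+4,dy=+5->C; (3,7):dx=+3,dy=+3->C; (3,8):dx=+2,dy=-1->D
  (3,9):dx=+8,dy=+11->C; (4,5):dx=-10,dy=-17->C; (4,6):dx=-5,dy=-8->C; (4,7):dx=-6,dy=-10->C
  (4,8):dx=-7,dy=-14->C; (4,9):dx=-1,dy=-2->C; (5,6):dx=+5,dy=+9->C; (5,7):dx=+4,dy=+7->C
  (5,8):dx=+3,dy=+3->C; (5,9):dx=+9,dy=+15->C; (6,7):dx=-1,dy=-2->C; (6,8):dx=-2,dy=-6->C
  (6,9):dx=+4,dy=+6->C; (7,8):dx=-1,dy=-4->C; (7,9):dx=+5,dy=+8->C; (8,9):dx=+6,dy=+12->C
Step 2: C = 35, D = 1, total pairs = 36.
Step 3: tau = (C - D)/(n(n-1)/2) = (35 - 1)/36 = 0.944444.
Step 4: Exact two-sided p-value (enumerate n! = 362880 permutations of y under H0): p = 0.000050.
Step 5: alpha = 0.1. reject H0.

tau_b = 0.9444 (C=35, D=1), p = 0.000050, reject H0.


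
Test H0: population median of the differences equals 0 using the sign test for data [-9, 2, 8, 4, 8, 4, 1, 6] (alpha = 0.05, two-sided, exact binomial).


Step 1: Discard zero differences. Original n = 8; n_eff = number of nonzero differences = 8.
Nonzero differences (with sign): -9, +2, +8, +4, +8, +4, +1, +6
Step 2: Count signs: positive = 7, negative = 1.
Step 3: Under H0: P(positive) = 0.5, so the number of positives S ~ Bin(8, 0.5).
Step 4: Two-sided exact p-value = sum of Bin(8,0.5) probabilities at or below the observed probability = 0.070312.
Step 5: alpha = 0.05. fail to reject H0.

n_eff = 8, pos = 7, neg = 1, p = 0.070312, fail to reject H0.


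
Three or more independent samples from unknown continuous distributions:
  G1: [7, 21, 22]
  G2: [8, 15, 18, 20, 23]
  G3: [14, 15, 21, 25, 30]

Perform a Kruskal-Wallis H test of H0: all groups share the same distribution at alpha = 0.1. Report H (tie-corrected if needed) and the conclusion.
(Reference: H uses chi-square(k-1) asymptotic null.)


Step 1: Combine all N = 13 observations and assign midranks.
sorted (value, group, rank): (7,G1,1), (8,G2,2), (14,G3,3), (15,G2,4.5), (15,G3,4.5), (18,G2,6), (20,G2,7), (21,G1,8.5), (21,G3,8.5), (22,G1,10), (23,G2,11), (25,G3,12), (30,G3,13)
Step 2: Sum ranks within each group.
R_1 = 19.5 (n_1 = 3)
R_2 = 30.5 (n_2 = 5)
R_3 = 41 (n_3 = 5)
Step 3: H = 12/(N(N+1)) * sum(R_i^2/n_i) - 3(N+1)
     = 12/(13*14) * (19.5^2/3 + 30.5^2/5 + 41^2/5) - 3*14
     = 0.065934 * 649 - 42
     = 0.791209.
Step 4: Ties present; correction factor C = 1 - 12/(13^3 - 13) = 0.994505. Corrected H = 0.791209 / 0.994505 = 0.795580.
Step 5: Under H0, H ~ chi^2(2); p-value = 0.671803.
Step 6: alpha = 0.1. fail to reject H0.

H = 0.7956, df = 2, p = 0.671803, fail to reject H0.


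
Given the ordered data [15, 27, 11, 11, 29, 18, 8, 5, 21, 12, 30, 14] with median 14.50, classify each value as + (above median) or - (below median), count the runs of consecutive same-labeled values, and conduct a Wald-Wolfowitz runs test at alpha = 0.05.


Step 1: Compute median = 14.50; label A = above, B = below.
Labels in order: AABBAABBABAB  (n_A = 6, n_B = 6)
Step 2: Count runs R = 8.
Step 3: Under H0 (random ordering), E[R] = 2*n_A*n_B/(n_A+n_B) + 1 = 2*6*6/12 + 1 = 7.0000.
        Var[R] = 2*n_A*n_B*(2*n_A*n_B - n_A - n_B) / ((n_A+n_B)^2 * (n_A+n_B-1)) = 4320/1584 = 2.7273.
        SD[R] = 1.6514.
Step 4: Continuity-corrected z = (R - 0.5 - E[R]) / SD[R] = (8 - 0.5 - 7.0000) / 1.6514 = 0.3028.
Step 5: Two-sided p-value via normal approximation = 2*(1 - Phi(|z|)) = 0.762069.
Step 6: alpha = 0.05. fail to reject H0.

R = 8, z = 0.3028, p = 0.762069, fail to reject H0.


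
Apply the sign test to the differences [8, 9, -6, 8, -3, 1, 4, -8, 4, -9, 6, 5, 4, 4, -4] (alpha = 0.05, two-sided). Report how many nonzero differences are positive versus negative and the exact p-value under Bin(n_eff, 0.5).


Step 1: Discard zero differences. Original n = 15; n_eff = number of nonzero differences = 15.
Nonzero differences (with sign): +8, +9, -6, +8, -3, +1, +4, -8, +4, -9, +6, +5, +4, +4, -4
Step 2: Count signs: positive = 10, negative = 5.
Step 3: Under H0: P(positive) = 0.5, so the number of positives S ~ Bin(15, 0.5).
Step 4: Two-sided exact p-value = sum of Bin(15,0.5) probabilities at or below the observed probability = 0.301758.
Step 5: alpha = 0.05. fail to reject H0.

n_eff = 15, pos = 10, neg = 5, p = 0.301758, fail to reject H0.


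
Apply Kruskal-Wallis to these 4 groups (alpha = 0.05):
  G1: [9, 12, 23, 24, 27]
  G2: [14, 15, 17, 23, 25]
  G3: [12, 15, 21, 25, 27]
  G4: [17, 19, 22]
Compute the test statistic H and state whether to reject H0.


Step 1: Combine all N = 18 observations and assign midranks.
sorted (value, group, rank): (9,G1,1), (12,G1,2.5), (12,G3,2.5), (14,G2,4), (15,G2,5.5), (15,G3,5.5), (17,G2,7.5), (17,G4,7.5), (19,G4,9), (21,G3,10), (22,G4,11), (23,G1,12.5), (23,G2,12.5), (24,G1,14), (25,G2,15.5), (25,G3,15.5), (27,G1,17.5), (27,G3,17.5)
Step 2: Sum ranks within each group.
R_1 = 47.5 (n_1 = 5)
R_2 = 45 (n_2 = 5)
R_3 = 51 (n_3 = 5)
R_4 = 27.5 (n_4 = 3)
Step 3: H = 12/(N(N+1)) * sum(R_i^2/n_i) - 3(N+1)
     = 12/(18*19) * (47.5^2/5 + 45^2/5 + 51^2/5 + 27.5^2/3) - 3*19
     = 0.035088 * 1628.53 - 57
     = 0.141520.
Step 4: Ties present; correction factor C = 1 - 36/(18^3 - 18) = 0.993808. Corrected H = 0.141520 / 0.993808 = 0.142402.
Step 5: Under H0, H ~ chi^2(3); p-value = 0.986303.
Step 6: alpha = 0.05. fail to reject H0.

H = 0.1424, df = 3, p = 0.986303, fail to reject H0.


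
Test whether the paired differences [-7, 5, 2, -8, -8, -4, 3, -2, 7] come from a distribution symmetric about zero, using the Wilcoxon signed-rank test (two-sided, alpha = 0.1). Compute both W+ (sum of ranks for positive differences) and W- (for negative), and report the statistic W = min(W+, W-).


Step 1: Drop any zero differences (none here) and take |d_i|.
|d| = [7, 5, 2, 8, 8, 4, 3, 2, 7]
Step 2: Midrank |d_i| (ties get averaged ranks).
ranks: |7|->6.5, |5|->5, |2|->1.5, |8|->8.5, |8|->8.5, |4|->4, |3|->3, |2|->1.5, |7|->6.5
Step 3: Attach original signs; sum ranks with positive sign and with negative sign.
W+ = 5 + 1.5 + 3 + 6.5 = 16
W- = 6.5 + 8.5 + 8.5 + 4 + 1.5 = 29
(Check: W+ + W- = 45 should equal n(n+1)/2 = 45.)
Step 4: Test statistic W = min(W+, W-) = 16.
Step 5: Ties in |d|, so use the tie-corrected normal approximation.
        E[W] = n(n+1)/4 = 9*10/4 = 22.5.
        Tie groups: |d|=2 (t=2), |d|=7 (t=2), |d|=8 (t=2); sum(t^3 - t) = 18.
        Var[W] = n(n+1)(2n+1)/24 - sum(t^3-t)/48 = 1710/24 - 18/48 = 70.875.
        z = (W - E[W]) / sqrt(Var[W]) = (16 - 22.5) / 8.4187 = -0.7721.
        Two-sided p = 2*Phi(z) = 0.440062.
Step 6: alpha = 0.1. fail to reject H0.

W+ = 16, W- = 29, W = min = 16, p = 0.440062, fail to reject H0.


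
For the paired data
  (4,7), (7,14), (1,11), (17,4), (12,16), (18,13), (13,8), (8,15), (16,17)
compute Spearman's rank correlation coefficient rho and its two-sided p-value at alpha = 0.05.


Step 1: Rank x and y separately (midranks; no ties here).
rank(x): 4->2, 7->3, 1->1, 17->8, 12->5, 18->9, 13->6, 8->4, 16->7
rank(y): 7->2, 14->6, 11->4, 4->1, 16->8, 13->5, 8->3, 15->7, 17->9
Step 2: d_i = R_x(i) - R_y(i); compute d_i^2.
  (2-2)^2=0, (3-6)^2=9, (1-4)^2=9, (8-1)^2=49, (5-8)^2=9, (9-5)^2=16, (6-3)^2=9, (4-7)^2=9, (7-9)^2=4
sum(d^2) = 114.
Step 3: rho = 1 - 6*114 / (9*(9^2 - 1)) = 1 - 684/720 = 0.050000.
Step 4: Under H0, t = rho * sqrt((n-2)/(1-rho^2)) = 0.1325 ~ t(7).
Step 5: Two-sided p-value from the t-distribution with 7 df = 0.898353.
Step 6: alpha = 0.05. fail to reject H0.

rho = 0.0500, p = 0.898353, fail to reject H0 at alpha = 0.05.


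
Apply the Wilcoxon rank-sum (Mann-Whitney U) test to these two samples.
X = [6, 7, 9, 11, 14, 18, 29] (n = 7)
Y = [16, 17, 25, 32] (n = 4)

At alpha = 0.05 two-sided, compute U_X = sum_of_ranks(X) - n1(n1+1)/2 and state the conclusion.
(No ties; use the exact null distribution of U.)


Step 1: Combine and sort all 11 observations; assign midranks.
sorted (value, group): (6,X), (7,X), (9,X), (11,X), (14,X), (16,Y), (17,Y), (18,X), (25,Y), (29,X), (32,Y)
ranks: 6->1, 7->2, 9->3, 11->4, 14->5, 16->6, 17->7, 18->8, 25->9, 29->10, 32->11
Step 2: Rank sum for X: R1 = 1 + 2 + 3 + 4 + 5 + 8 + 10 = 33.
Step 3: U_X = R1 - n1(n1+1)/2 = 33 - 7*8/2 = 33 - 28 = 5.
       U_Y = n1*n2 - U_X = 28 - 5 = 23.
Step 4: No ties, so the exact null distribution of U (based on enumerating the C(11,7) = 330 equally likely rank assignments) gives the two-sided p-value.
Step 5: p-value = 0.109091; compare to alpha = 0.05. fail to reject H0.

U_X = 5, p = 0.109091, fail to reject H0 at alpha = 0.05.


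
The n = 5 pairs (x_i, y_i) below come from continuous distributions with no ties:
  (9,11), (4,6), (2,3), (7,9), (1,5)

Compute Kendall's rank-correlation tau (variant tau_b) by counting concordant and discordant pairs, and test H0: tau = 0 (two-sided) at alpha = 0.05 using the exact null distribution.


Step 1: Enumerate the 10 unordered pairs (i,j) with i<j and classify each by sign(x_j-x_i) * sign(y_j-y_i).
  (1,2):dx=-5,dy=-5->C; (1,3):dx=-7,dy=-8->C; (1,4):dx=-2,dy=-2->C; (1,5):dx=-8,dy=-6->C
  (2,3):dx=-2,dy=-3->C; (2,4):dx=+3,dy=+3->C; (2,5):dx=-3,dy=-1->C; (3,4):dx=+5,dy=+6->C
  (3,5):dx=-1,dy=+2->D; (4,5):dx=-6,dy=-4->C
Step 2: C = 9, D = 1, total pairs = 10.
Step 3: tau = (C - D)/(n(n-1)/2) = (9 - 1)/10 = 0.800000.
Step 4: Exact two-sided p-value (enumerate n! = 120 permutations of y under H0): p = 0.083333.
Step 5: alpha = 0.05. fail to reject H0.

tau_b = 0.8000 (C=9, D=1), p = 0.083333, fail to reject H0.


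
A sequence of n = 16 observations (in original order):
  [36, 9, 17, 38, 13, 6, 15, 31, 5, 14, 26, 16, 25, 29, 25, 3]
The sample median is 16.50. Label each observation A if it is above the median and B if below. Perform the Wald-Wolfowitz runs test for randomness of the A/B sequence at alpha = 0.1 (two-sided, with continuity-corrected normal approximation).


Step 1: Compute median = 16.50; label A = above, B = below.
Labels in order: ABAABBBABBABAAAB  (n_A = 8, n_B = 8)
Step 2: Count runs R = 10.
Step 3: Under H0 (random ordering), E[R] = 2*n_A*n_B/(n_A+n_B) + 1 = 2*8*8/16 + 1 = 9.0000.
        Var[R] = 2*n_A*n_B*(2*n_A*n_B - n_A - n_B) / ((n_A+n_B)^2 * (n_A+n_B-1)) = 14336/3840 = 3.7333.
        SD[R] = 1.9322.
Step 4: Continuity-corrected z = (R - 0.5 - E[R]) / SD[R] = (10 - 0.5 - 9.0000) / 1.9322 = 0.2588.
Step 5: Two-sided p-value via normal approximation = 2*(1 - Phi(|z|)) = 0.795809.
Step 6: alpha = 0.1. fail to reject H0.

R = 10, z = 0.2588, p = 0.795809, fail to reject H0.


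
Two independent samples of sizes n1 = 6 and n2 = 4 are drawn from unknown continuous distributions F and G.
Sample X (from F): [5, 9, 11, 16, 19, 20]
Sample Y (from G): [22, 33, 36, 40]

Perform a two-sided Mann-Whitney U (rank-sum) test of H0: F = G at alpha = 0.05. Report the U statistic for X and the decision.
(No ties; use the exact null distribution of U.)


Step 1: Combine and sort all 10 observations; assign midranks.
sorted (value, group): (5,X), (9,X), (11,X), (16,X), (19,X), (20,X), (22,Y), (33,Y), (36,Y), (40,Y)
ranks: 5->1, 9->2, 11->3, 16->4, 19->5, 20->6, 22->7, 33->8, 36->9, 40->10
Step 2: Rank sum for X: R1 = 1 + 2 + 3 + 4 + 5 + 6 = 21.
Step 3: U_X = R1 - n1(n1+1)/2 = 21 - 6*7/2 = 21 - 21 = 0.
       U_Y = n1*n2 - U_X = 24 - 0 = 24.
Step 4: No ties, so the exact null distribution of U (based on enumerating the C(10,6) = 210 equally likely rank assignments) gives the two-sided p-value.
Step 5: p-value = 0.009524; compare to alpha = 0.05. reject H0.

U_X = 0, p = 0.009524, reject H0 at alpha = 0.05.


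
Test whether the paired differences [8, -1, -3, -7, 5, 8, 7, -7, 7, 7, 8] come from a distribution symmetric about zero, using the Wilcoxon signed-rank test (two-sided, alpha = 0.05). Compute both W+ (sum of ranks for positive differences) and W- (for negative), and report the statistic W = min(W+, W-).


Step 1: Drop any zero differences (none here) and take |d_i|.
|d| = [8, 1, 3, 7, 5, 8, 7, 7, 7, 7, 8]
Step 2: Midrank |d_i| (ties get averaged ranks).
ranks: |8|->10, |1|->1, |3|->2, |7|->6, |5|->3, |8|->10, |7|->6, |7|->6, |7|->6, |7|->6, |8|->10
Step 3: Attach original signs; sum ranks with positive sign and with negative sign.
W+ = 10 + 3 + 10 + 6 + 6 + 6 + 10 = 51
W- = 1 + 2 + 6 + 6 = 15
(Check: W+ + W- = 66 should equal n(n+1)/2 = 66.)
Step 4: Test statistic W = min(W+, W-) = 15.
Step 5: Ties in |d|, so use the tie-corrected normal approximation.
        E[W] = n(n+1)/4 = 11*12/4 = 33.
        Tie groups: |d|=7 (t=5), |d|=8 (t=3); sum(t^3 - t) = 144.
        Var[W] = n(n+1)(2n+1)/24 - sum(t^3-t)/48 = 3036/24 - 144/48 = 123.5.
        z = (W - E[W]) / sqrt(Var[W]) = (15 - 33) / 11.1131 = -1.6197.
        Two-sided p = 2*Phi(z) = 0.105293.
Step 6: alpha = 0.05. fail to reject H0.

W+ = 51, W- = 15, W = min = 15, p = 0.105293, fail to reject H0.


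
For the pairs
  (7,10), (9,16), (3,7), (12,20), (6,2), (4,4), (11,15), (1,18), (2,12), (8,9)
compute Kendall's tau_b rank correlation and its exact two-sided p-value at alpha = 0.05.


Step 1: Enumerate the 45 unordered pairs (i,j) with i<j and classify each by sign(x_j-x_i) * sign(y_j-y_i).
  (1,2):dx=+2,dy=+6->C; (1,3):dx=-4,dy=-3->C; (1,4):dx=+5,dy=+10->C; (1,5):dx=-1,dy=-8->C
  (1,6):dx=-3,dy=-6->C; (1,7):dx=+4,dy=+5->C; (1,8):dx=-6,dy=+8->D; (1,9):dx=-5,dy=+2->D
  (1,10):dx=+1,dy=-1->D; (2,3):dx=-6,dy=-9->C; (2,4):dx=+3,dy=+4->C; (2,5):dx=-3,dy=-14->C
  (2,6):dx=-5,dy=-12->C; (2,7):dx=+2,dy=-1->D; (2,8):dx=-8,dy=+2->D; (2,9):dx=-7,dy=-4->C
  (2,10):dx=-1,dy=-7->C; (3,4):dx=+9,dy=+13->C; (3,5):dx=+3,dy=-5->D; (3,6):dx=+1,dy=-3->D
  (3,7):dx=+8,dy=+8->C; (3,8):dx=-2,dy=+11->D; (3,9):dx=-1,dy=+5->D; (3,10):dx=+5,dy=+2->C
  (4,5):dx=-6,dy=-18->C; (4,6):dx=-8,dy=-16->C; (4,7):dx=-1,dy=-5->C; (4,8):dx=-11,dy=-2->C
  (4,9):dx=-10,dy=-8->C; (4,10):dx=-4,dy=-11->C; (5,6):dx=-2,dy=+2->D; (5,7):dx=+5,dy=+13->C
  (5,8):dx=-5,dy=+16->D; (5,9):dx=-4,dy=+10->D; (5,10):dx=+2,dy=+7->C; (6,7):dx=+7,dy=+11->C
  (6,8):dx=-3,dy=+14->D; (6,9):dx=-2,dy=+8->D; (6,10):dx=+4,dy=+5->C; (7,8):dx=-10,dy=+3->D
  (7,9):dx=-9,dy=-3->C; (7,10):dx=-3,dy=-6->C; (8,9):dx=+1,dy=-6->D; (8,10):dx=+7,dy=-9->D
  (9,10):dx=+6,dy=-3->D
Step 2: C = 27, D = 18, total pairs = 45.
Step 3: tau = (C - D)/(n(n-1)/2) = (27 - 18)/45 = 0.200000.
Step 4: Exact two-sided p-value (enumerate n! = 3628800 permutations of y under H0): p = 0.484313.
Step 5: alpha = 0.05. fail to reject H0.

tau_b = 0.2000 (C=27, D=18), p = 0.484313, fail to reject H0.


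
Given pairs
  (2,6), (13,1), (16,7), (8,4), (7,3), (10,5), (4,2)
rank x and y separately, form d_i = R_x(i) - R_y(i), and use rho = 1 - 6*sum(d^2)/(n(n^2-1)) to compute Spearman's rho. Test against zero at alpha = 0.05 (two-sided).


Step 1: Rank x and y separately (midranks; no ties here).
rank(x): 2->1, 13->6, 16->7, 8->4, 7->3, 10->5, 4->2
rank(y): 6->6, 1->1, 7->7, 4->4, 3->3, 5->5, 2->2
Step 2: d_i = R_x(i) - R_y(i); compute d_i^2.
  (1-6)^2=25, (6-1)^2=25, (7-7)^2=0, (4-4)^2=0, (3-3)^2=0, (5-5)^2=0, (2-2)^2=0
sum(d^2) = 50.
Step 3: rho = 1 - 6*50 / (7*(7^2 - 1)) = 1 - 300/336 = 0.107143.
Step 4: Under H0, t = rho * sqrt((n-2)/(1-rho^2)) = 0.2410 ~ t(5).
Step 5: Two-sided p-value from the t-distribution with 5 df = 0.819151.
Step 6: alpha = 0.05. fail to reject H0.

rho = 0.1071, p = 0.819151, fail to reject H0 at alpha = 0.05.


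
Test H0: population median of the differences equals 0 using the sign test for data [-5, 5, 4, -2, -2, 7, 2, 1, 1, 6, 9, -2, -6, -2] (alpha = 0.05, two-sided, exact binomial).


Step 1: Discard zero differences. Original n = 14; n_eff = number of nonzero differences = 14.
Nonzero differences (with sign): -5, +5, +4, -2, -2, +7, +2, +1, +1, +6, +9, -2, -6, -2
Step 2: Count signs: positive = 8, negative = 6.
Step 3: Under H0: P(positive) = 0.5, so the number of positives S ~ Bin(14, 0.5).
Step 4: Two-sided exact p-value = sum of Bin(14,0.5) probabilities at or below the observed probability = 0.790527.
Step 5: alpha = 0.05. fail to reject H0.

n_eff = 14, pos = 8, neg = 6, p = 0.790527, fail to reject H0.


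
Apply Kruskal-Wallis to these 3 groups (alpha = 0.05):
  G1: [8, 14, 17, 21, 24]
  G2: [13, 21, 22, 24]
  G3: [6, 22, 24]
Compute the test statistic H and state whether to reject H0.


Step 1: Combine all N = 12 observations and assign midranks.
sorted (value, group, rank): (6,G3,1), (8,G1,2), (13,G2,3), (14,G1,4), (17,G1,5), (21,G1,6.5), (21,G2,6.5), (22,G2,8.5), (22,G3,8.5), (24,G1,11), (24,G2,11), (24,G3,11)
Step 2: Sum ranks within each group.
R_1 = 28.5 (n_1 = 5)
R_2 = 29 (n_2 = 4)
R_3 = 20.5 (n_3 = 3)
Step 3: H = 12/(N(N+1)) * sum(R_i^2/n_i) - 3(N+1)
     = 12/(12*13) * (28.5^2/5 + 29^2/4 + 20.5^2/3) - 3*13
     = 0.076923 * 512.783 - 39
     = 0.444872.
Step 4: Ties present; correction factor C = 1 - 36/(12^3 - 12) = 0.979021. Corrected H = 0.444872 / 0.979021 = 0.454405.
Step 5: Under H0, H ~ chi^2(2); p-value = 0.796760.
Step 6: alpha = 0.05. fail to reject H0.

H = 0.4544, df = 2, p = 0.796760, fail to reject H0.


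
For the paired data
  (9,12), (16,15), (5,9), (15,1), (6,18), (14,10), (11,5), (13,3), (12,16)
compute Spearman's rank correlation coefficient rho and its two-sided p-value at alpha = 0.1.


Step 1: Rank x and y separately (midranks; no ties here).
rank(x): 9->3, 16->9, 5->1, 15->8, 6->2, 14->7, 11->4, 13->6, 12->5
rank(y): 12->6, 15->7, 9->4, 1->1, 18->9, 10->5, 5->3, 3->2, 16->8
Step 2: d_i = R_x(i) - R_y(i); compute d_i^2.
  (3-6)^2=9, (9-7)^2=4, (1-4)^2=9, (8-1)^2=49, (2-9)^2=49, (7-5)^2=4, (4-3)^2=1, (6-2)^2=16, (5-8)^2=9
sum(d^2) = 150.
Step 3: rho = 1 - 6*150 / (9*(9^2 - 1)) = 1 - 900/720 = -0.250000.
Step 4: Under H0, t = rho * sqrt((n-2)/(1-rho^2)) = -0.6831 ~ t(7).
Step 5: Two-sided p-value from the t-distribution with 7 df = 0.516490.
Step 6: alpha = 0.1. fail to reject H0.

rho = -0.2500, p = 0.516490, fail to reject H0 at alpha = 0.1.


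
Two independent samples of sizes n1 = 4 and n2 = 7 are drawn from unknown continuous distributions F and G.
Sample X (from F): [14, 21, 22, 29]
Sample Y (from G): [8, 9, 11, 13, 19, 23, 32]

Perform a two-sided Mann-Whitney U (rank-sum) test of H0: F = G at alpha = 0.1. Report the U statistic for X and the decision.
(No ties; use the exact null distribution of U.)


Step 1: Combine and sort all 11 observations; assign midranks.
sorted (value, group): (8,Y), (9,Y), (11,Y), (13,Y), (14,X), (19,Y), (21,X), (22,X), (23,Y), (29,X), (32,Y)
ranks: 8->1, 9->2, 11->3, 13->4, 14->5, 19->6, 21->7, 22->8, 23->9, 29->10, 32->11
Step 2: Rank sum for X: R1 = 5 + 7 + 8 + 10 = 30.
Step 3: U_X = R1 - n1(n1+1)/2 = 30 - 4*5/2 = 30 - 10 = 20.
       U_Y = n1*n2 - U_X = 28 - 20 = 8.
Step 4: No ties, so the exact null distribution of U (based on enumerating the C(11,4) = 330 equally likely rank assignments) gives the two-sided p-value.
Step 5: p-value = 0.315152; compare to alpha = 0.1. fail to reject H0.

U_X = 20, p = 0.315152, fail to reject H0 at alpha = 0.1.


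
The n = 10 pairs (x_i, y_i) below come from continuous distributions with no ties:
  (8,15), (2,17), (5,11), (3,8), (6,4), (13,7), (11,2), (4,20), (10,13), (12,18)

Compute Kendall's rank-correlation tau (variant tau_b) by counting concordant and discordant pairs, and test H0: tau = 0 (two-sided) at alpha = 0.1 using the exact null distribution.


Step 1: Enumerate the 45 unordered pairs (i,j) with i<j and classify each by sign(x_j-x_i) * sign(y_j-y_i).
  (1,2):dx=-6,dy=+2->D; (1,3):dx=-3,dy=-4->C; (1,4):dx=-5,dy=-7->C; (1,5):dx=-2,dy=-11->C
  (1,6):dx=+5,dy=-8->D; (1,7):dx=+3,dy=-13->D; (1,8):dx=-4,dy=+5->D; (1,9):dx=+2,dy=-2->D
  (1,10):dx=+4,dy=+3->C; (2,3):dx=+3,dy=-6->D; (2,4):dx=+1,dy=-9->D; (2,5):dx=+4,dy=-13->D
  (2,6):dx=+11,dy=-10->D; (2,7):dx=+9,dy=-15->D; (2,8):dx=+2,dy=+3->C; (2,9):dx=+8,dy=-4->D
  (2,10):dx=+10,dy=+1->C; (3,4):dx=-2,dy=-3->C; (3,5):dx=+1,dy=-7->D; (3,6):dx=+8,dy=-4->D
  (3,7):dx=+6,dy=-9->D; (3,8):dx=-1,dy=+9->D; (3,9):dx=+5,dy=+2->C; (3,10):dx=+7,dy=+7->C
  (4,5):dx=+3,dy=-4->D; (4,6):dx=+10,dy=-1->D; (4,7):dx=+8,dy=-6->D; (4,8):dx=+1,dy=+12->C
  (4,9):dx=+7,dy=+5->C; (4,10):dx=+9,dy=+10->C; (5,6):dx=+7,dy=+3->C; (5,7):dx=+5,dy=-2->D
  (5,8):dx=-2,dy=+16->D; (5,9):dx=+4,dy=+9->C; (5,10):dx=+6,dy=+14->C; (6,7):dx=-2,dy=-5->C
  (6,8):dx=-9,dy=+13->D; (6,9):dx=-3,dy=+6->D; (6,10):dx=-1,dy=+11->D; (7,8):dx=-7,dy=+18->D
  (7,9):dx=-1,dy=+11->D; (7,10):dx=+1,dy=+16->C; (8,9):dx=+6,dy=-7->D; (8,10):dx=+8,dy=-2->D
  (9,10):dx=+2,dy=+5->C
Step 2: C = 18, D = 27, total pairs = 45.
Step 3: tau = (C - D)/(n(n-1)/2) = (18 - 27)/45 = -0.200000.
Step 4: Exact two-sided p-value (enumerate n! = 3628800 permutations of y under H0): p = 0.484313.
Step 5: alpha = 0.1. fail to reject H0.

tau_b = -0.2000 (C=18, D=27), p = 0.484313, fail to reject H0.


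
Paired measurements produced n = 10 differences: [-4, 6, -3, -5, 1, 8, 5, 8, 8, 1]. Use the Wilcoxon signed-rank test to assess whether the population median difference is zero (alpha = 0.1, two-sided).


Step 1: Drop any zero differences (none here) and take |d_i|.
|d| = [4, 6, 3, 5, 1, 8, 5, 8, 8, 1]
Step 2: Midrank |d_i| (ties get averaged ranks).
ranks: |4|->4, |6|->7, |3|->3, |5|->5.5, |1|->1.5, |8|->9, |5|->5.5, |8|->9, |8|->9, |1|->1.5
Step 3: Attach original signs; sum ranks with positive sign and with negative sign.
W+ = 7 + 1.5 + 9 + 5.5 + 9 + 9 + 1.5 = 42.5
W- = 4 + 3 + 5.5 = 12.5
(Check: W+ + W- = 55 should equal n(n+1)/2 = 55.)
Step 4: Test statistic W = min(W+, W-) = 12.5.
Step 5: Ties in |d|, so use the tie-corrected normal approximation.
        E[W] = n(n+1)/4 = 10*11/4 = 27.5.
        Tie groups: |d|=1 (t=2), |d|=5 (t=2), |d|=8 (t=3); sum(t^3 - t) = 36.
        Var[W] = n(n+1)(2n+1)/24 - sum(t^3-t)/48 = 2310/24 - 36/48 = 95.5.
        z = (W - E[W]) / sqrt(Var[W]) = (12.5 - 27.5) / 9.7724 = -1.5349.
        Two-sided p = 2*Phi(z) = 0.124800.
Step 6: alpha = 0.1. fail to reject H0.

W+ = 42.5, W- = 12.5, W = min = 12.5, p = 0.124800, fail to reject H0.


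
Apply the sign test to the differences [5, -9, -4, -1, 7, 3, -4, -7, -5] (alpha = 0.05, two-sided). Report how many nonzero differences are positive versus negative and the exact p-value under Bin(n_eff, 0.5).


Step 1: Discard zero differences. Original n = 9; n_eff = number of nonzero differences = 9.
Nonzero differences (with sign): +5, -9, -4, -1, +7, +3, -4, -7, -5
Step 2: Count signs: positive = 3, negative = 6.
Step 3: Under H0: P(positive) = 0.5, so the number of positives S ~ Bin(9, 0.5).
Step 4: Two-sided exact p-value = sum of Bin(9,0.5) probabilities at or below the observed probability = 0.507812.
Step 5: alpha = 0.05. fail to reject H0.

n_eff = 9, pos = 3, neg = 6, p = 0.507812, fail to reject H0.


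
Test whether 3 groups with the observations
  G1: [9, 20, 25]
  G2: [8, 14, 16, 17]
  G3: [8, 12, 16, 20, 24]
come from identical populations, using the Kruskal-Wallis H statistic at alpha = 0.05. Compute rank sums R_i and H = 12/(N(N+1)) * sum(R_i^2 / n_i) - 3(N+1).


Step 1: Combine all N = 12 observations and assign midranks.
sorted (value, group, rank): (8,G2,1.5), (8,G3,1.5), (9,G1,3), (12,G3,4), (14,G2,5), (16,G2,6.5), (16,G3,6.5), (17,G2,8), (20,G1,9.5), (20,G3,9.5), (24,G3,11), (25,G1,12)
Step 2: Sum ranks within each group.
R_1 = 24.5 (n_1 = 3)
R_2 = 21 (n_2 = 4)
R_3 = 32.5 (n_3 = 5)
Step 3: H = 12/(N(N+1)) * sum(R_i^2/n_i) - 3(N+1)
     = 12/(12*13) * (24.5^2/3 + 21^2/4 + 32.5^2/5) - 3*13
     = 0.076923 * 521.583 - 39
     = 1.121795.
Step 4: Ties present; correction factor C = 1 - 18/(12^3 - 12) = 0.989510. Corrected H = 1.121795 / 0.989510 = 1.133687.
Step 5: Under H0, H ~ chi^2(2); p-value = 0.567313.
Step 6: alpha = 0.05. fail to reject H0.

H = 1.1337, df = 2, p = 0.567313, fail to reject H0.


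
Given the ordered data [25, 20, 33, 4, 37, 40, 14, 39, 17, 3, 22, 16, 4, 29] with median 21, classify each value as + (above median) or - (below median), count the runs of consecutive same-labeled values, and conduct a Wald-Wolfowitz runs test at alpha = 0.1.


Step 1: Compute median = 21; label A = above, B = below.
Labels in order: ABABAABABBABBA  (n_A = 7, n_B = 7)
Step 2: Count runs R = 11.
Step 3: Under H0 (random ordering), E[R] = 2*n_A*n_B/(n_A+n_B) + 1 = 2*7*7/14 + 1 = 8.0000.
        Var[R] = 2*n_A*n_B*(2*n_A*n_B - n_A - n_B) / ((n_A+n_B)^2 * (n_A+n_B-1)) = 8232/2548 = 3.2308.
        SD[R] = 1.7974.
Step 4: Continuity-corrected z = (R - 0.5 - E[R]) / SD[R] = (11 - 0.5 - 8.0000) / 1.7974 = 1.3909.
Step 5: Two-sided p-value via normal approximation = 2*(1 - Phi(|z|)) = 0.164264.
Step 6: alpha = 0.1. fail to reject H0.

R = 11, z = 1.3909, p = 0.164264, fail to reject H0.


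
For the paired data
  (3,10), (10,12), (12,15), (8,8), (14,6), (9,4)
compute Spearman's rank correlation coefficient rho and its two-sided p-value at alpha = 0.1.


Step 1: Rank x and y separately (midranks; no ties here).
rank(x): 3->1, 10->4, 12->5, 8->2, 14->6, 9->3
rank(y): 10->4, 12->5, 15->6, 8->3, 6->2, 4->1
Step 2: d_i = R_x(i) - R_y(i); compute d_i^2.
  (1-4)^2=9, (4-5)^2=1, (5-6)^2=1, (2-3)^2=1, (6-2)^2=16, (3-1)^2=4
sum(d^2) = 32.
Step 3: rho = 1 - 6*32 / (6*(6^2 - 1)) = 1 - 192/210 = 0.085714.
Step 4: Under H0, t = rho * sqrt((n-2)/(1-rho^2)) = 0.1721 ~ t(4).
Step 5: Two-sided p-value from the t-distribution with 4 df = 0.871743.
Step 6: alpha = 0.1. fail to reject H0.

rho = 0.0857, p = 0.871743, fail to reject H0 at alpha = 0.1.


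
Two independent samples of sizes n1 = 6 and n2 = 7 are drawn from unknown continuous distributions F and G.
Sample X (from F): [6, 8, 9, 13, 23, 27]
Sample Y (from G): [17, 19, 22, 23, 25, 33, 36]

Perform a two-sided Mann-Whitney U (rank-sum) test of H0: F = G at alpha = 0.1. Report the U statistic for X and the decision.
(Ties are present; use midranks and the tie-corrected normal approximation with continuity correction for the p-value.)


Step 1: Combine and sort all 13 observations; assign midranks.
sorted (value, group): (6,X), (8,X), (9,X), (13,X), (17,Y), (19,Y), (22,Y), (23,X), (23,Y), (25,Y), (27,X), (33,Y), (36,Y)
ranks: 6->1, 8->2, 9->3, 13->4, 17->5, 19->6, 22->7, 23->8.5, 23->8.5, 25->10, 27->11, 33->12, 36->13
Step 2: Rank sum for X: R1 = 1 + 2 + 3 + 4 + 8.5 + 11 = 29.5.
Step 3: U_X = R1 - n1(n1+1)/2 = 29.5 - 6*7/2 = 29.5 - 21 = 8.5.
       U_Y = n1*n2 - U_X = 42 - 8.5 = 33.5.
Step 4: Ties are present, so use the tie-corrected normal approximation (with continuity correction) for the p-value.
Step 5: p-value = 0.086044; compare to alpha = 0.1. reject H0.

U_X = 8.5, p = 0.086044, reject H0 at alpha = 0.1.


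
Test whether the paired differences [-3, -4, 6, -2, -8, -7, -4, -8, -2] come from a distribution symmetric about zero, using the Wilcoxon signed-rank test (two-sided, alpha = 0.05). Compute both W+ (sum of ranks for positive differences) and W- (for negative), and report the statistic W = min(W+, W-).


Step 1: Drop any zero differences (none here) and take |d_i|.
|d| = [3, 4, 6, 2, 8, 7, 4, 8, 2]
Step 2: Midrank |d_i| (ties get averaged ranks).
ranks: |3|->3, |4|->4.5, |6|->6, |2|->1.5, |8|->8.5, |7|->7, |4|->4.5, |8|->8.5, |2|->1.5
Step 3: Attach original signs; sum ranks with positive sign and with negative sign.
W+ = 6 = 6
W- = 3 + 4.5 + 1.5 + 8.5 + 7 + 4.5 + 8.5 + 1.5 = 39
(Check: W+ + W- = 45 should equal n(n+1)/2 = 45.)
Step 4: Test statistic W = min(W+, W-) = 6.
Step 5: Ties in |d|, so use the tie-corrected normal approximation.
        E[W] = n(n+1)/4 = 9*10/4 = 22.5.
        Tie groups: |d|=2 (t=2), |d|=4 (t=2), |d|=8 (t=2); sum(t^3 - t) = 18.
        Var[W] = n(n+1)(2n+1)/24 - sum(t^3-t)/48 = 1710/24 - 18/48 = 70.875.
        z = (W - E[W]) / sqrt(Var[W]) = (6 - 22.5) / 8.4187 = -1.9599.
        Two-sided p = 2*Phi(z) = 0.050006.
Step 6: alpha = 0.05. fail to reject H0.

W+ = 6, W- = 39, W = min = 6, p = 0.050006, fail to reject H0.


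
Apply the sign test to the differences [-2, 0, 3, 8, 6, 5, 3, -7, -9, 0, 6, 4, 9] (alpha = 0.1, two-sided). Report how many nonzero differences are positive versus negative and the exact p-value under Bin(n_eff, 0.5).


Step 1: Discard zero differences. Original n = 13; n_eff = number of nonzero differences = 11.
Nonzero differences (with sign): -2, +3, +8, +6, +5, +3, -7, -9, +6, +4, +9
Step 2: Count signs: positive = 8, negative = 3.
Step 3: Under H0: P(positive) = 0.5, so the number of positives S ~ Bin(11, 0.5).
Step 4: Two-sided exact p-value = sum of Bin(11,0.5) probabilities at or below the observed probability = 0.226562.
Step 5: alpha = 0.1. fail to reject H0.

n_eff = 11, pos = 8, neg = 3, p = 0.226562, fail to reject H0.
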